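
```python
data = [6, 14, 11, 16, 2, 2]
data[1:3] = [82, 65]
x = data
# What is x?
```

data starts as [6, 14, 11, 16, 2, 2] (length 6). The slice data[1:3] covers indices [1, 2] with values [14, 11]. Replacing that slice with [82, 65] (same length) produces [6, 82, 65, 16, 2, 2].

[6, 82, 65, 16, 2, 2]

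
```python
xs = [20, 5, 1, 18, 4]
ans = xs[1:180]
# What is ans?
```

xs has length 5. The slice xs[1:180] selects indices [1, 2, 3, 4] (1->5, 2->1, 3->18, 4->4), giving [5, 1, 18, 4].

[5, 1, 18, 4]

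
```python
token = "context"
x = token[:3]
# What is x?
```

token has length 7. The slice token[:3] selects indices [0, 1, 2] (0->'c', 1->'o', 2->'n'), giving 'con'.

'con'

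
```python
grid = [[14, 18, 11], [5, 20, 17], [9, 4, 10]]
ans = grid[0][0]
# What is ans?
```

grid[0] = [14, 18, 11]. Taking column 0 of that row yields 14.

14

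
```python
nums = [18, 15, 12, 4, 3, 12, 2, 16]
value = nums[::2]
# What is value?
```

nums has length 8. The slice nums[::2] selects indices [0, 2, 4, 6] (0->18, 2->12, 4->3, 6->2), giving [18, 12, 3, 2].

[18, 12, 3, 2]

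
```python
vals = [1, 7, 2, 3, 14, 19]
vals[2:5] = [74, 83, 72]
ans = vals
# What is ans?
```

vals starts as [1, 7, 2, 3, 14, 19] (length 6). The slice vals[2:5] covers indices [2, 3, 4] with values [2, 3, 14]. Replacing that slice with [74, 83, 72] (same length) produces [1, 7, 74, 83, 72, 19].

[1, 7, 74, 83, 72, 19]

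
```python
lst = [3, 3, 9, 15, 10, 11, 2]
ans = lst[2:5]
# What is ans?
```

lst has length 7. The slice lst[2:5] selects indices [2, 3, 4] (2->9, 3->15, 4->10), giving [9, 15, 10].

[9, 15, 10]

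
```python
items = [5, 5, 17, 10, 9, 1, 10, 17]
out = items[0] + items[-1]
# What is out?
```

items has length 8. items[0] = 5.
items has length 8. Negative index -1 maps to positive index 8 + (-1) = 7. items[7] = 17.
Sum: 5 + 17 = 22.

22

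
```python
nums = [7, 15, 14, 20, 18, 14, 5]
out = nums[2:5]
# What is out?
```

nums has length 7. The slice nums[2:5] selects indices [2, 3, 4] (2->14, 3->20, 4->18), giving [14, 20, 18].

[14, 20, 18]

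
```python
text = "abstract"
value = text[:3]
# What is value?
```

text has length 8. The slice text[:3] selects indices [0, 1, 2] (0->'a', 1->'b', 2->'s'), giving 'abs'.

'abs'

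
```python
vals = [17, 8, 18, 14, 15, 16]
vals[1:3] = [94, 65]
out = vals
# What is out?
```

vals starts as [17, 8, 18, 14, 15, 16] (length 6). The slice vals[1:3] covers indices [1, 2] with values [8, 18]. Replacing that slice with [94, 65] (same length) produces [17, 94, 65, 14, 15, 16].

[17, 94, 65, 14, 15, 16]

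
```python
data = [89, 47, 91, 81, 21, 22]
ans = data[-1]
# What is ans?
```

data has length 6. Negative index -1 maps to positive index 6 + (-1) = 5. data[5] = 22.

22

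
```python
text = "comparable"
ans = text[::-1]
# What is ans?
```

text has length 10. The slice text[::-1] selects indices [9, 8, 7, 6, 5, 4, 3, 2, 1, 0] (9->'e', 8->'l', 7->'b', 6->'a', 5->'r', 4->'a', 3->'p', 2->'m', 1->'o', 0->'c'), giving 'elbarapmoc'.

'elbarapmoc'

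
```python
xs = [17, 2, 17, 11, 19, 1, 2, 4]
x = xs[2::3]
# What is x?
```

xs has length 8. The slice xs[2::3] selects indices [2, 5] (2->17, 5->1), giving [17, 1].

[17, 1]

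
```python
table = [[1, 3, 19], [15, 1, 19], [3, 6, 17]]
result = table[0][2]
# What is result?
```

table[0] = [1, 3, 19]. Taking column 2 of that row yields 19.

19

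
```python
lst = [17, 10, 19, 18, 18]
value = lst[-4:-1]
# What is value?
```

lst has length 5. The slice lst[-4:-1] selects indices [1, 2, 3] (1->10, 2->19, 3->18), giving [10, 19, 18].

[10, 19, 18]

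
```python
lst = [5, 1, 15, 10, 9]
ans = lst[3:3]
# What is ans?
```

lst has length 5. The slice lst[3:3] resolves to an empty index range, so the result is [].

[]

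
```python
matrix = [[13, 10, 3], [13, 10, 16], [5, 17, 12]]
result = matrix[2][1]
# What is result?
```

matrix[2] = [5, 17, 12]. Taking column 1 of that row yields 17.

17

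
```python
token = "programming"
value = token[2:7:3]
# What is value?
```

token has length 11. The slice token[2:7:3] selects indices [2, 5] (2->'o', 5->'a'), giving 'oa'.

'oa'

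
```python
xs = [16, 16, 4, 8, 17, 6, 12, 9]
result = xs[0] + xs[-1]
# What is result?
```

xs has length 8. xs[0] = 16.
xs has length 8. Negative index -1 maps to positive index 8 + (-1) = 7. xs[7] = 9.
Sum: 16 + 9 = 25.

25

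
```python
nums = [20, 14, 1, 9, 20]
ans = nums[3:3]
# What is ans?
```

nums has length 5. The slice nums[3:3] resolves to an empty index range, so the result is [].

[]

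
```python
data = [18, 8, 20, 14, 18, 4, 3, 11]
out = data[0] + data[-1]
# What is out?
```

data has length 8. data[0] = 18.
data has length 8. Negative index -1 maps to positive index 8 + (-1) = 7. data[7] = 11.
Sum: 18 + 11 = 29.

29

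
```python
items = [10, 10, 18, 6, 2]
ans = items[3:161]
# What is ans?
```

items has length 5. The slice items[3:161] selects indices [3, 4] (3->6, 4->2), giving [6, 2].

[6, 2]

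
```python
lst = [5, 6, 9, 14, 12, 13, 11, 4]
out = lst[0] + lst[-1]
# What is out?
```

lst has length 8. lst[0] = 5.
lst has length 8. Negative index -1 maps to positive index 8 + (-1) = 7. lst[7] = 4.
Sum: 5 + 4 = 9.

9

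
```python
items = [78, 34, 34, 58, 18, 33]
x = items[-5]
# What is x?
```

items has length 6. Negative index -5 maps to positive index 6 + (-5) = 1. items[1] = 34.

34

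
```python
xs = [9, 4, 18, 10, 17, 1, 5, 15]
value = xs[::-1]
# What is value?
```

xs has length 8. The slice xs[::-1] selects indices [7, 6, 5, 4, 3, 2, 1, 0] (7->15, 6->5, 5->1, 4->17, 3->10, 2->18, 1->4, 0->9), giving [15, 5, 1, 17, 10, 18, 4, 9].

[15, 5, 1, 17, 10, 18, 4, 9]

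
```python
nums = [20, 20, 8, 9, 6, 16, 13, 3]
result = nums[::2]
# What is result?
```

nums has length 8. The slice nums[::2] selects indices [0, 2, 4, 6] (0->20, 2->8, 4->6, 6->13), giving [20, 8, 6, 13].

[20, 8, 6, 13]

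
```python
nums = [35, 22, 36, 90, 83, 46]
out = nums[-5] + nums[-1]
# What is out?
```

nums has length 6. Negative index -5 maps to positive index 6 + (-5) = 1. nums[1] = 22.
nums has length 6. Negative index -1 maps to positive index 6 + (-1) = 5. nums[5] = 46.
Sum: 22 + 46 = 68.

68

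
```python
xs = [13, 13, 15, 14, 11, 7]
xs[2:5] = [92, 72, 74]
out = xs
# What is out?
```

xs starts as [13, 13, 15, 14, 11, 7] (length 6). The slice xs[2:5] covers indices [2, 3, 4] with values [15, 14, 11]. Replacing that slice with [92, 72, 74] (same length) produces [13, 13, 92, 72, 74, 7].

[13, 13, 92, 72, 74, 7]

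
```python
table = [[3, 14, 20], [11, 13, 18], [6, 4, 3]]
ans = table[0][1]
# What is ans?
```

table[0] = [3, 14, 20]. Taking column 1 of that row yields 14.

14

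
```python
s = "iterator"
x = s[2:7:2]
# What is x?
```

s has length 8. The slice s[2:7:2] selects indices [2, 4, 6] (2->'e', 4->'a', 6->'o'), giving 'eao'.

'eao'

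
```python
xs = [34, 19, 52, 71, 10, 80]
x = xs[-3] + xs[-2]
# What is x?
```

xs has length 6. Negative index -3 maps to positive index 6 + (-3) = 3. xs[3] = 71.
xs has length 6. Negative index -2 maps to positive index 6 + (-2) = 4. xs[4] = 10.
Sum: 71 + 10 = 81.

81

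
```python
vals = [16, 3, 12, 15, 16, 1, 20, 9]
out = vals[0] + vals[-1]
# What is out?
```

vals has length 8. vals[0] = 16.
vals has length 8. Negative index -1 maps to positive index 8 + (-1) = 7. vals[7] = 9.
Sum: 16 + 9 = 25.

25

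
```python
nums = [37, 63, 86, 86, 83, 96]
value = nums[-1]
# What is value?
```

nums has length 6. Negative index -1 maps to positive index 6 + (-1) = 5. nums[5] = 96.

96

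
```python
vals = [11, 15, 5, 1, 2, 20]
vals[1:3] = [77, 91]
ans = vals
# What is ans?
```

vals starts as [11, 15, 5, 1, 2, 20] (length 6). The slice vals[1:3] covers indices [1, 2] with values [15, 5]. Replacing that slice with [77, 91] (same length) produces [11, 77, 91, 1, 2, 20].

[11, 77, 91, 1, 2, 20]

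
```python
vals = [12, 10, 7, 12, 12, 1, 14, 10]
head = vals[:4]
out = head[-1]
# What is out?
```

vals has length 8. The slice vals[:4] selects indices [0, 1, 2, 3] (0->12, 1->10, 2->7, 3->12), giving [12, 10, 7, 12]. So head = [12, 10, 7, 12]. Then head[-1] = 12.

12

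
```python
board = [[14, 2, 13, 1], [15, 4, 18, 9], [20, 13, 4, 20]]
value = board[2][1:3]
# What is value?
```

board[2] = [20, 13, 4, 20]. board[2] has length 4. The slice board[2][1:3] selects indices [1, 2] (1->13, 2->4), giving [13, 4].

[13, 4]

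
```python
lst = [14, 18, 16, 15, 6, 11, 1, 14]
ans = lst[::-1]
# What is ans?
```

lst has length 8. The slice lst[::-1] selects indices [7, 6, 5, 4, 3, 2, 1, 0] (7->14, 6->1, 5->11, 4->6, 3->15, 2->16, 1->18, 0->14), giving [14, 1, 11, 6, 15, 16, 18, 14].

[14, 1, 11, 6, 15, 16, 18, 14]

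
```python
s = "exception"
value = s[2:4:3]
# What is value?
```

s has length 9. The slice s[2:4:3] selects indices [2] (2->'c'), giving 'c'.

'c'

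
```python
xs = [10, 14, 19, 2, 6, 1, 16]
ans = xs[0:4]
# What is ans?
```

xs has length 7. The slice xs[0:4] selects indices [0, 1, 2, 3] (0->10, 1->14, 2->19, 3->2), giving [10, 14, 19, 2].

[10, 14, 19, 2]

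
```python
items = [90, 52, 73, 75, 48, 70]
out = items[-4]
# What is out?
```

items has length 6. Negative index -4 maps to positive index 6 + (-4) = 2. items[2] = 73.

73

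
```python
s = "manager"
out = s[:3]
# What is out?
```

s has length 7. The slice s[:3] selects indices [0, 1, 2] (0->'m', 1->'a', 2->'n'), giving 'man'.

'man'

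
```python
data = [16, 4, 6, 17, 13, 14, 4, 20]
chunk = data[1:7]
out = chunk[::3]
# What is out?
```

data has length 8. The slice data[1:7] selects indices [1, 2, 3, 4, 5, 6] (1->4, 2->6, 3->17, 4->13, 5->14, 6->4), giving [4, 6, 17, 13, 14, 4]. So chunk = [4, 6, 17, 13, 14, 4]. chunk has length 6. The slice chunk[::3] selects indices [0, 3] (0->4, 3->13), giving [4, 13].

[4, 13]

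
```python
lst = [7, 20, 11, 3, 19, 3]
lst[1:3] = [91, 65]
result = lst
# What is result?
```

lst starts as [7, 20, 11, 3, 19, 3] (length 6). The slice lst[1:3] covers indices [1, 2] with values [20, 11]. Replacing that slice with [91, 65] (same length) produces [7, 91, 65, 3, 19, 3].

[7, 91, 65, 3, 19, 3]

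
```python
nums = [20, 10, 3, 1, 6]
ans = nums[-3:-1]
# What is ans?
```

nums has length 5. The slice nums[-3:-1] selects indices [2, 3] (2->3, 3->1), giving [3, 1].

[3, 1]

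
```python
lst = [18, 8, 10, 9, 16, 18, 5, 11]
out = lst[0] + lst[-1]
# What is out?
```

lst has length 8. lst[0] = 18.
lst has length 8. Negative index -1 maps to positive index 8 + (-1) = 7. lst[7] = 11.
Sum: 18 + 11 = 29.

29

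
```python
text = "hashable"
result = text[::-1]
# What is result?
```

text has length 8. The slice text[::-1] selects indices [7, 6, 5, 4, 3, 2, 1, 0] (7->'e', 6->'l', 5->'b', 4->'a', 3->'h', 2->'s', 1->'a', 0->'h'), giving 'elbahsah'.

'elbahsah'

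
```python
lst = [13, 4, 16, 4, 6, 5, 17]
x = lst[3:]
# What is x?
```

lst has length 7. The slice lst[3:] selects indices [3, 4, 5, 6] (3->4, 4->6, 5->5, 6->17), giving [4, 6, 5, 17].

[4, 6, 5, 17]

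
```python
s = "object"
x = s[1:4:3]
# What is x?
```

s has length 6. The slice s[1:4:3] selects indices [1] (1->'b'), giving 'b'.

'b'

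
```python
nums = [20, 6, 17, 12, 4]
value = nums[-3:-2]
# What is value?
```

nums has length 5. The slice nums[-3:-2] selects indices [2] (2->17), giving [17].

[17]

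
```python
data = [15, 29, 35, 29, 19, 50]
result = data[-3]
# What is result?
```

data has length 6. Negative index -3 maps to positive index 6 + (-3) = 3. data[3] = 29.

29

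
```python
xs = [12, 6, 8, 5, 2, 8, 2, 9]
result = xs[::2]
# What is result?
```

xs has length 8. The slice xs[::2] selects indices [0, 2, 4, 6] (0->12, 2->8, 4->2, 6->2), giving [12, 8, 2, 2].

[12, 8, 2, 2]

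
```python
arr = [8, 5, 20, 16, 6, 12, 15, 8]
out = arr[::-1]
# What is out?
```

arr has length 8. The slice arr[::-1] selects indices [7, 6, 5, 4, 3, 2, 1, 0] (7->8, 6->15, 5->12, 4->6, 3->16, 2->20, 1->5, 0->8), giving [8, 15, 12, 6, 16, 20, 5, 8].

[8, 15, 12, 6, 16, 20, 5, 8]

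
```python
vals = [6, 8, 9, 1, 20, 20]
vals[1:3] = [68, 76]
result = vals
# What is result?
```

vals starts as [6, 8, 9, 1, 20, 20] (length 6). The slice vals[1:3] covers indices [1, 2] with values [8, 9]. Replacing that slice with [68, 76] (same length) produces [6, 68, 76, 1, 20, 20].

[6, 68, 76, 1, 20, 20]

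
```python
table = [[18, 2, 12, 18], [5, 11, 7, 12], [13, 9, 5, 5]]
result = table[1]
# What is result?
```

table has 3 rows. Row 1 is [5, 11, 7, 12].

[5, 11, 7, 12]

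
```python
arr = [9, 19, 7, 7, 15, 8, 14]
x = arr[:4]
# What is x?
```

arr has length 7. The slice arr[:4] selects indices [0, 1, 2, 3] (0->9, 1->19, 2->7, 3->7), giving [9, 19, 7, 7].

[9, 19, 7, 7]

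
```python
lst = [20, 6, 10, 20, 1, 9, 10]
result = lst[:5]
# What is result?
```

lst has length 7. The slice lst[:5] selects indices [0, 1, 2, 3, 4] (0->20, 1->6, 2->10, 3->20, 4->1), giving [20, 6, 10, 20, 1].

[20, 6, 10, 20, 1]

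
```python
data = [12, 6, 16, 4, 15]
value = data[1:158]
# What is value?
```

data has length 5. The slice data[1:158] selects indices [1, 2, 3, 4] (1->6, 2->16, 3->4, 4->15), giving [6, 16, 4, 15].

[6, 16, 4, 15]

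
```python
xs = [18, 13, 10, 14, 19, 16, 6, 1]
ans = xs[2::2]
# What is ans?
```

xs has length 8. The slice xs[2::2] selects indices [2, 4, 6] (2->10, 4->19, 6->6), giving [10, 19, 6].

[10, 19, 6]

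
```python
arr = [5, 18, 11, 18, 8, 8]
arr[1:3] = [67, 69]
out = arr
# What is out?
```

arr starts as [5, 18, 11, 18, 8, 8] (length 6). The slice arr[1:3] covers indices [1, 2] with values [18, 11]. Replacing that slice with [67, 69] (same length) produces [5, 67, 69, 18, 8, 8].

[5, 67, 69, 18, 8, 8]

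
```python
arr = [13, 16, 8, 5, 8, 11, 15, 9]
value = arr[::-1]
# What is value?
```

arr has length 8. The slice arr[::-1] selects indices [7, 6, 5, 4, 3, 2, 1, 0] (7->9, 6->15, 5->11, 4->8, 3->5, 2->8, 1->16, 0->13), giving [9, 15, 11, 8, 5, 8, 16, 13].

[9, 15, 11, 8, 5, 8, 16, 13]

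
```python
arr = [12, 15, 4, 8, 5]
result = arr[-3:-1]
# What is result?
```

arr has length 5. The slice arr[-3:-1] selects indices [2, 3] (2->4, 3->8), giving [4, 8].

[4, 8]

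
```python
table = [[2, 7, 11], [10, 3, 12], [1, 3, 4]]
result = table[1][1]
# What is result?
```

table[1] = [10, 3, 12]. Taking column 1 of that row yields 3.

3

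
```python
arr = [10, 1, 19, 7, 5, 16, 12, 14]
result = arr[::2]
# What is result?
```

arr has length 8. The slice arr[::2] selects indices [0, 2, 4, 6] (0->10, 2->19, 4->5, 6->12), giving [10, 19, 5, 12].

[10, 19, 5, 12]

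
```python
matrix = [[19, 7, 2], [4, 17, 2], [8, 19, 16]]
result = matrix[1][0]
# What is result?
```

matrix[1] = [4, 17, 2]. Taking column 0 of that row yields 4.

4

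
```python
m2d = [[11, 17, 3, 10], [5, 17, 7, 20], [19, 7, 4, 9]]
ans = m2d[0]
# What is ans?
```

m2d has 3 rows. Row 0 is [11, 17, 3, 10].

[11, 17, 3, 10]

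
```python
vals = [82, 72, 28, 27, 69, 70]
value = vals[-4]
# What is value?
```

vals has length 6. Negative index -4 maps to positive index 6 + (-4) = 2. vals[2] = 28.

28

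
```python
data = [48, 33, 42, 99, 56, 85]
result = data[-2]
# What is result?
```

data has length 6. Negative index -2 maps to positive index 6 + (-2) = 4. data[4] = 56.

56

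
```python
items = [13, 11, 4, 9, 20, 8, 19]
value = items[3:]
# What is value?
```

items has length 7. The slice items[3:] selects indices [3, 4, 5, 6] (3->9, 4->20, 5->8, 6->19), giving [9, 20, 8, 19].

[9, 20, 8, 19]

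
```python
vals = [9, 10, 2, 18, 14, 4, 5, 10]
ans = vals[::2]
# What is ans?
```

vals has length 8. The slice vals[::2] selects indices [0, 2, 4, 6] (0->9, 2->2, 4->14, 6->5), giving [9, 2, 14, 5].

[9, 2, 14, 5]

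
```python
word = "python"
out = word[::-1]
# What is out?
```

word has length 6. The slice word[::-1] selects indices [5, 4, 3, 2, 1, 0] (5->'n', 4->'o', 3->'h', 2->'t', 1->'y', 0->'p'), giving 'nohtyp'.

'nohtyp'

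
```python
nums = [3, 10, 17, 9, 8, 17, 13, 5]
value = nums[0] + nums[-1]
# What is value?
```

nums has length 8. nums[0] = 3.
nums has length 8. Negative index -1 maps to positive index 8 + (-1) = 7. nums[7] = 5.
Sum: 3 + 5 = 8.

8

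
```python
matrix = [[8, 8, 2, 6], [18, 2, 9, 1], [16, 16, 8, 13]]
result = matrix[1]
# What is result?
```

matrix has 3 rows. Row 1 is [18, 2, 9, 1].

[18, 2, 9, 1]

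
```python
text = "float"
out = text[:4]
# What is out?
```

text has length 5. The slice text[:4] selects indices [0, 1, 2, 3] (0->'f', 1->'l', 2->'o', 3->'a'), giving 'floa'.

'floa'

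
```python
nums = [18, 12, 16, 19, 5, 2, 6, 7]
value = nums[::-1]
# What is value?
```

nums has length 8. The slice nums[::-1] selects indices [7, 6, 5, 4, 3, 2, 1, 0] (7->7, 6->6, 5->2, 4->5, 3->19, 2->16, 1->12, 0->18), giving [7, 6, 2, 5, 19, 16, 12, 18].

[7, 6, 2, 5, 19, 16, 12, 18]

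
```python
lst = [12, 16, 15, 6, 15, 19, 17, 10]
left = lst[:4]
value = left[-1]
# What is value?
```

lst has length 8. The slice lst[:4] selects indices [0, 1, 2, 3] (0->12, 1->16, 2->15, 3->6), giving [12, 16, 15, 6]. So left = [12, 16, 15, 6]. Then left[-1] = 6.

6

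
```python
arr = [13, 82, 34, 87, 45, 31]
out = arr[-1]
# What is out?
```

arr has length 6. Negative index -1 maps to positive index 6 + (-1) = 5. arr[5] = 31.

31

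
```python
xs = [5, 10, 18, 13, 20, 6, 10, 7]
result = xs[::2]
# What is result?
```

xs has length 8. The slice xs[::2] selects indices [0, 2, 4, 6] (0->5, 2->18, 4->20, 6->10), giving [5, 18, 20, 10].

[5, 18, 20, 10]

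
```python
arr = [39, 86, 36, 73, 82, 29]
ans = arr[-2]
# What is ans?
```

arr has length 6. Negative index -2 maps to positive index 6 + (-2) = 4. arr[4] = 82.

82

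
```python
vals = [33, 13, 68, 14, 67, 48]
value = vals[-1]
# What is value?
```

vals has length 6. Negative index -1 maps to positive index 6 + (-1) = 5. vals[5] = 48.

48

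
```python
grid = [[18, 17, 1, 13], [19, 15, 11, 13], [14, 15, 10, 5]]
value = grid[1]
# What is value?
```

grid has 3 rows. Row 1 is [19, 15, 11, 13].

[19, 15, 11, 13]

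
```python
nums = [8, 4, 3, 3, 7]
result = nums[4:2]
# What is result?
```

nums has length 5. The slice nums[4:2] resolves to an empty index range, so the result is [].

[]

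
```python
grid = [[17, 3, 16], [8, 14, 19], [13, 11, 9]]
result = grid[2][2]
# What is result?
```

grid[2] = [13, 11, 9]. Taking column 2 of that row yields 9.

9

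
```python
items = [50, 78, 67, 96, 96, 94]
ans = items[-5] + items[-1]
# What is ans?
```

items has length 6. Negative index -5 maps to positive index 6 + (-5) = 1. items[1] = 78.
items has length 6. Negative index -1 maps to positive index 6 + (-1) = 5. items[5] = 94.
Sum: 78 + 94 = 172.

172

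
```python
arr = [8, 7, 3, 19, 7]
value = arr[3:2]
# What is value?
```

arr has length 5. The slice arr[3:2] resolves to an empty index range, so the result is [].

[]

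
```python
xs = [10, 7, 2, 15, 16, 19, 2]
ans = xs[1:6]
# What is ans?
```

xs has length 7. The slice xs[1:6] selects indices [1, 2, 3, 4, 5] (1->7, 2->2, 3->15, 4->16, 5->19), giving [7, 2, 15, 16, 19].

[7, 2, 15, 16, 19]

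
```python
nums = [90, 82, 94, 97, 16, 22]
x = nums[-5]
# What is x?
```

nums has length 6. Negative index -5 maps to positive index 6 + (-5) = 1. nums[1] = 82.

82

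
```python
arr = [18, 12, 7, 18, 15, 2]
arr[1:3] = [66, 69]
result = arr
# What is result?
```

arr starts as [18, 12, 7, 18, 15, 2] (length 6). The slice arr[1:3] covers indices [1, 2] with values [12, 7]. Replacing that slice with [66, 69] (same length) produces [18, 66, 69, 18, 15, 2].

[18, 66, 69, 18, 15, 2]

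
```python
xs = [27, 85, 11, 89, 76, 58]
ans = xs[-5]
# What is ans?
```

xs has length 6. Negative index -5 maps to positive index 6 + (-5) = 1. xs[1] = 85.

85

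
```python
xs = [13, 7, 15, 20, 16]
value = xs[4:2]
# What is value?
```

xs has length 5. The slice xs[4:2] resolves to an empty index range, so the result is [].

[]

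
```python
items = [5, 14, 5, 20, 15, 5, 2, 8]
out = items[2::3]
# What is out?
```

items has length 8. The slice items[2::3] selects indices [2, 5] (2->5, 5->5), giving [5, 5].

[5, 5]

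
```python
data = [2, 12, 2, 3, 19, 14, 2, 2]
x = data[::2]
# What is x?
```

data has length 8. The slice data[::2] selects indices [0, 2, 4, 6] (0->2, 2->2, 4->19, 6->2), giving [2, 2, 19, 2].

[2, 2, 19, 2]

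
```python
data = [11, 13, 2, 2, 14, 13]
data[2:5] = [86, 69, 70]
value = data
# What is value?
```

data starts as [11, 13, 2, 2, 14, 13] (length 6). The slice data[2:5] covers indices [2, 3, 4] with values [2, 2, 14]. Replacing that slice with [86, 69, 70] (same length) produces [11, 13, 86, 69, 70, 13].

[11, 13, 86, 69, 70, 13]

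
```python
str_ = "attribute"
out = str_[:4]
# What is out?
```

str_ has length 9. The slice str_[:4] selects indices [0, 1, 2, 3] (0->'a', 1->'t', 2->'t', 3->'r'), giving 'attr'.

'attr'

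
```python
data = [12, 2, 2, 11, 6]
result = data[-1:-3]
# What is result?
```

data has length 5. The slice data[-1:-3] resolves to an empty index range, so the result is [].

[]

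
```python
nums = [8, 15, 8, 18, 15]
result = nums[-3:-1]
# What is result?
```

nums has length 5. The slice nums[-3:-1] selects indices [2, 3] (2->8, 3->18), giving [8, 18].

[8, 18]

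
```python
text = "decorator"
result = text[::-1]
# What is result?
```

text has length 9. The slice text[::-1] selects indices [8, 7, 6, 5, 4, 3, 2, 1, 0] (8->'r', 7->'o', 6->'t', 5->'a', 4->'r', 3->'o', 2->'c', 1->'e', 0->'d'), giving 'rotaroced'.

'rotaroced'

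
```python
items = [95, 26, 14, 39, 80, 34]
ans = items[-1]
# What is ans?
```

items has length 6. Negative index -1 maps to positive index 6 + (-1) = 5. items[5] = 34.

34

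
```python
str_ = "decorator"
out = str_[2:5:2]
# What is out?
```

str_ has length 9. The slice str_[2:5:2] selects indices [2, 4] (2->'c', 4->'r'), giving 'cr'.

'cr'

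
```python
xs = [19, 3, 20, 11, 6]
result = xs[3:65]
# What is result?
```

xs has length 5. The slice xs[3:65] selects indices [3, 4] (3->11, 4->6), giving [11, 6].

[11, 6]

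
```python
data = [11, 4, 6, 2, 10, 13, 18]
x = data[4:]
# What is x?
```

data has length 7. The slice data[4:] selects indices [4, 5, 6] (4->10, 5->13, 6->18), giving [10, 13, 18].

[10, 13, 18]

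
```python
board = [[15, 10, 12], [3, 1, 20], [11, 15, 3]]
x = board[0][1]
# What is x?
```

board[0] = [15, 10, 12]. Taking column 1 of that row yields 10.

10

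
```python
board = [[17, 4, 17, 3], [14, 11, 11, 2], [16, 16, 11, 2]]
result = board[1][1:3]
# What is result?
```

board[1] = [14, 11, 11, 2]. board[1] has length 4. The slice board[1][1:3] selects indices [1, 2] (1->11, 2->11), giving [11, 11].

[11, 11]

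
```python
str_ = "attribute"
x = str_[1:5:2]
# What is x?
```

str_ has length 9. The slice str_[1:5:2] selects indices [1, 3] (1->'t', 3->'r'), giving 'tr'.

'tr'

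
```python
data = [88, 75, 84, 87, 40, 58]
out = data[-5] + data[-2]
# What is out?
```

data has length 6. Negative index -5 maps to positive index 6 + (-5) = 1. data[1] = 75.
data has length 6. Negative index -2 maps to positive index 6 + (-2) = 4. data[4] = 40.
Sum: 75 + 40 = 115.

115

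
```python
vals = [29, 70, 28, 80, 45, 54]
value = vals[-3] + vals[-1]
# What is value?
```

vals has length 6. Negative index -3 maps to positive index 6 + (-3) = 3. vals[3] = 80.
vals has length 6. Negative index -1 maps to positive index 6 + (-1) = 5. vals[5] = 54.
Sum: 80 + 54 = 134.

134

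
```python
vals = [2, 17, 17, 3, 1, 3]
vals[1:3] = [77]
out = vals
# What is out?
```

vals starts as [2, 17, 17, 3, 1, 3] (length 6). The slice vals[1:3] covers indices [1, 2] with values [17, 17]. Replacing that slice with [77] (different length) produces [2, 77, 3, 1, 3].

[2, 77, 3, 1, 3]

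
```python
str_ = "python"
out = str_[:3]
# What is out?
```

str_ has length 6. The slice str_[:3] selects indices [0, 1, 2] (0->'p', 1->'y', 2->'t'), giving 'pyt'.

'pyt'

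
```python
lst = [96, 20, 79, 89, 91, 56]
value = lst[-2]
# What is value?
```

lst has length 6. Negative index -2 maps to positive index 6 + (-2) = 4. lst[4] = 91.

91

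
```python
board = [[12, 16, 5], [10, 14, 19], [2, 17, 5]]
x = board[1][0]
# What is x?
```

board[1] = [10, 14, 19]. Taking column 0 of that row yields 10.

10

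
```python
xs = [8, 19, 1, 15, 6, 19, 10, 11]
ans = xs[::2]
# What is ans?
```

xs has length 8. The slice xs[::2] selects indices [0, 2, 4, 6] (0->8, 2->1, 4->6, 6->10), giving [8, 1, 6, 10].

[8, 1, 6, 10]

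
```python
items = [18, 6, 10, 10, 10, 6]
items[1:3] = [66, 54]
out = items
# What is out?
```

items starts as [18, 6, 10, 10, 10, 6] (length 6). The slice items[1:3] covers indices [1, 2] with values [6, 10]. Replacing that slice with [66, 54] (same length) produces [18, 66, 54, 10, 10, 6].

[18, 66, 54, 10, 10, 6]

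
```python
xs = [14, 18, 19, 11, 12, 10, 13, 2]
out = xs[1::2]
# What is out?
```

xs has length 8. The slice xs[1::2] selects indices [1, 3, 5, 7] (1->18, 3->11, 5->10, 7->2), giving [18, 11, 10, 2].

[18, 11, 10, 2]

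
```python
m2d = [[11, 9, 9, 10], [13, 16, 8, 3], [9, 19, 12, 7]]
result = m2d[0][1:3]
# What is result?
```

m2d[0] = [11, 9, 9, 10]. m2d[0] has length 4. The slice m2d[0][1:3] selects indices [1, 2] (1->9, 2->9), giving [9, 9].

[9, 9]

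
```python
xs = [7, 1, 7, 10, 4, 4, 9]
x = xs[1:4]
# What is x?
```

xs has length 7. The slice xs[1:4] selects indices [1, 2, 3] (1->1, 2->7, 3->10), giving [1, 7, 10].

[1, 7, 10]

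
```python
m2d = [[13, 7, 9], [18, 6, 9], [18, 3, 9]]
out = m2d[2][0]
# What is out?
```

m2d[2] = [18, 3, 9]. Taking column 0 of that row yields 18.

18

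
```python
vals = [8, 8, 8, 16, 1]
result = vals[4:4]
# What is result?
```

vals has length 5. The slice vals[4:4] resolves to an empty index range, so the result is [].

[]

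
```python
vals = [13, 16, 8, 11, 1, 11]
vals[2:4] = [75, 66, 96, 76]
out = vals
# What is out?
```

vals starts as [13, 16, 8, 11, 1, 11] (length 6). The slice vals[2:4] covers indices [2, 3] with values [8, 11]. Replacing that slice with [75, 66, 96, 76] (different length) produces [13, 16, 75, 66, 96, 76, 1, 11].

[13, 16, 75, 66, 96, 76, 1, 11]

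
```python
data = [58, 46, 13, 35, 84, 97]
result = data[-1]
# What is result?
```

data has length 6. Negative index -1 maps to positive index 6 + (-1) = 5. data[5] = 97.

97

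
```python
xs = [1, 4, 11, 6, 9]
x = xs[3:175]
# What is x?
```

xs has length 5. The slice xs[3:175] selects indices [3, 4] (3->6, 4->9), giving [6, 9].

[6, 9]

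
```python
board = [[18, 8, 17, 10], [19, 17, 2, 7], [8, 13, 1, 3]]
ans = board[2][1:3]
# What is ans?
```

board[2] = [8, 13, 1, 3]. board[2] has length 4. The slice board[2][1:3] selects indices [1, 2] (1->13, 2->1), giving [13, 1].

[13, 1]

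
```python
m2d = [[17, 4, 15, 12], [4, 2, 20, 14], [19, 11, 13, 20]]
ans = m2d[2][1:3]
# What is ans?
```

m2d[2] = [19, 11, 13, 20]. m2d[2] has length 4. The slice m2d[2][1:3] selects indices [1, 2] (1->11, 2->13), giving [11, 13].

[11, 13]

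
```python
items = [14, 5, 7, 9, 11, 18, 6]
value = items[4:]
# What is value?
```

items has length 7. The slice items[4:] selects indices [4, 5, 6] (4->11, 5->18, 6->6), giving [11, 18, 6].

[11, 18, 6]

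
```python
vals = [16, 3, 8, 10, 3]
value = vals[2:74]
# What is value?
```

vals has length 5. The slice vals[2:74] selects indices [2, 3, 4] (2->8, 3->10, 4->3), giving [8, 10, 3].

[8, 10, 3]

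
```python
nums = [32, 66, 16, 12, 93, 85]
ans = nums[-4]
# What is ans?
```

nums has length 6. Negative index -4 maps to positive index 6 + (-4) = 2. nums[2] = 16.

16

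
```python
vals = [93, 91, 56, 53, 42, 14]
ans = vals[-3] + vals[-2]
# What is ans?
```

vals has length 6. Negative index -3 maps to positive index 6 + (-3) = 3. vals[3] = 53.
vals has length 6. Negative index -2 maps to positive index 6 + (-2) = 4. vals[4] = 42.
Sum: 53 + 42 = 95.

95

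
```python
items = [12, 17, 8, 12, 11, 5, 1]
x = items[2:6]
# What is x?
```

items has length 7. The slice items[2:6] selects indices [2, 3, 4, 5] (2->8, 3->12, 4->11, 5->5), giving [8, 12, 11, 5].

[8, 12, 11, 5]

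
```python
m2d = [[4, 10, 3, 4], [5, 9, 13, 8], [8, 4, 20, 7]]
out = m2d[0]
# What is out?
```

m2d has 3 rows. Row 0 is [4, 10, 3, 4].

[4, 10, 3, 4]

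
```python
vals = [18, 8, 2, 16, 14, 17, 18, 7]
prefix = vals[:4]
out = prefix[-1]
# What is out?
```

vals has length 8. The slice vals[:4] selects indices [0, 1, 2, 3] (0->18, 1->8, 2->2, 3->16), giving [18, 8, 2, 16]. So prefix = [18, 8, 2, 16]. Then prefix[-1] = 16.

16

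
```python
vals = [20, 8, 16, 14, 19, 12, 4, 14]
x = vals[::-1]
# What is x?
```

vals has length 8. The slice vals[::-1] selects indices [7, 6, 5, 4, 3, 2, 1, 0] (7->14, 6->4, 5->12, 4->19, 3->14, 2->16, 1->8, 0->20), giving [14, 4, 12, 19, 14, 16, 8, 20].

[14, 4, 12, 19, 14, 16, 8, 20]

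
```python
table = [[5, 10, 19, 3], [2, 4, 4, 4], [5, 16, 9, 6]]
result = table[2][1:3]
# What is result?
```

table[2] = [5, 16, 9, 6]. table[2] has length 4. The slice table[2][1:3] selects indices [1, 2] (1->16, 2->9), giving [16, 9].

[16, 9]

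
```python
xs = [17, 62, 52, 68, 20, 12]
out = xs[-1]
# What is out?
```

xs has length 6. Negative index -1 maps to positive index 6 + (-1) = 5. xs[5] = 12.

12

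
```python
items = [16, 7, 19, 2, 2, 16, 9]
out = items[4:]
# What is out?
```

items has length 7. The slice items[4:] selects indices [4, 5, 6] (4->2, 5->16, 6->9), giving [2, 16, 9].

[2, 16, 9]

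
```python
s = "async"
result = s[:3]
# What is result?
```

s has length 5. The slice s[:3] selects indices [0, 1, 2] (0->'a', 1->'s', 2->'y'), giving 'asy'.

'asy'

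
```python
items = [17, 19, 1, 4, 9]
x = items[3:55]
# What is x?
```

items has length 5. The slice items[3:55] selects indices [3, 4] (3->4, 4->9), giving [4, 9].

[4, 9]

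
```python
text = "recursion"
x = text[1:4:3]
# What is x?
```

text has length 9. The slice text[1:4:3] selects indices [1] (1->'e'), giving 'e'.

'e'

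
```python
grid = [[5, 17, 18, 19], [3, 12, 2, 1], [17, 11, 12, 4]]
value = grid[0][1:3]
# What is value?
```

grid[0] = [5, 17, 18, 19]. grid[0] has length 4. The slice grid[0][1:3] selects indices [1, 2] (1->17, 2->18), giving [17, 18].

[17, 18]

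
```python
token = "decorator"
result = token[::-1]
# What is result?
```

token has length 9. The slice token[::-1] selects indices [8, 7, 6, 5, 4, 3, 2, 1, 0] (8->'r', 7->'o', 6->'t', 5->'a', 4->'r', 3->'o', 2->'c', 1->'e', 0->'d'), giving 'rotaroced'.

'rotaroced'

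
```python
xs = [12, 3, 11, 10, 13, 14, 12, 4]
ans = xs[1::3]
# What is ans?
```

xs has length 8. The slice xs[1::3] selects indices [1, 4, 7] (1->3, 4->13, 7->4), giving [3, 13, 4].

[3, 13, 4]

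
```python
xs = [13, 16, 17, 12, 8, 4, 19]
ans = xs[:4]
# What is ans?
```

xs has length 7. The slice xs[:4] selects indices [0, 1, 2, 3] (0->13, 1->16, 2->17, 3->12), giving [13, 16, 17, 12].

[13, 16, 17, 12]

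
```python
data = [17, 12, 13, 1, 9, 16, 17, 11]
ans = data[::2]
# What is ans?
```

data has length 8. The slice data[::2] selects indices [0, 2, 4, 6] (0->17, 2->13, 4->9, 6->17), giving [17, 13, 9, 17].

[17, 13, 9, 17]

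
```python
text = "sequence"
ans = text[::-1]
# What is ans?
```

text has length 8. The slice text[::-1] selects indices [7, 6, 5, 4, 3, 2, 1, 0] (7->'e', 6->'c', 5->'n', 4->'e', 3->'u', 2->'q', 1->'e', 0->'s'), giving 'ecneuqes'.

'ecneuqes'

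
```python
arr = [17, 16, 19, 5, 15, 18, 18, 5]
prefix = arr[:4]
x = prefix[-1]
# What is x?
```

arr has length 8. The slice arr[:4] selects indices [0, 1, 2, 3] (0->17, 1->16, 2->19, 3->5), giving [17, 16, 19, 5]. So prefix = [17, 16, 19, 5]. Then prefix[-1] = 5.

5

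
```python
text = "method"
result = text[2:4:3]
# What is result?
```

text has length 6. The slice text[2:4:3] selects indices [2] (2->'t'), giving 't'.

't'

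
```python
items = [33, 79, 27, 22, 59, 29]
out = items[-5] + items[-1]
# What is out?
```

items has length 6. Negative index -5 maps to positive index 6 + (-5) = 1. items[1] = 79.
items has length 6. Negative index -1 maps to positive index 6 + (-1) = 5. items[5] = 29.
Sum: 79 + 29 = 108.

108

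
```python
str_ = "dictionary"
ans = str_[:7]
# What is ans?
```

str_ has length 10. The slice str_[:7] selects indices [0, 1, 2, 3, 4, 5, 6] (0->'d', 1->'i', 2->'c', 3->'t', 4->'i', 5->'o', 6->'n'), giving 'diction'.

'diction'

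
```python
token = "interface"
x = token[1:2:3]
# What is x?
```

token has length 9. The slice token[1:2:3] selects indices [1] (1->'n'), giving 'n'.

'n'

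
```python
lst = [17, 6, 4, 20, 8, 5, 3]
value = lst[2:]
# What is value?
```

lst has length 7. The slice lst[2:] selects indices [2, 3, 4, 5, 6] (2->4, 3->20, 4->8, 5->5, 6->3), giving [4, 20, 8, 5, 3].

[4, 20, 8, 5, 3]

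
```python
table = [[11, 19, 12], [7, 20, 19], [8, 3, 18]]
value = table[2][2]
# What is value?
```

table[2] = [8, 3, 18]. Taking column 2 of that row yields 18.

18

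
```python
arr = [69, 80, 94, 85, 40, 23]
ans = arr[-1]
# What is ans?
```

arr has length 6. Negative index -1 maps to positive index 6 + (-1) = 5. arr[5] = 23.

23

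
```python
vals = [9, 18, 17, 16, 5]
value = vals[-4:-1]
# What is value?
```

vals has length 5. The slice vals[-4:-1] selects indices [1, 2, 3] (1->18, 2->17, 3->16), giving [18, 17, 16].

[18, 17, 16]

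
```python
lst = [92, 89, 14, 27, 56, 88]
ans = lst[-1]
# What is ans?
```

lst has length 6. Negative index -1 maps to positive index 6 + (-1) = 5. lst[5] = 88.

88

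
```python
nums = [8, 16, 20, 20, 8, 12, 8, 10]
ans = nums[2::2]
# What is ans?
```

nums has length 8. The slice nums[2::2] selects indices [2, 4, 6] (2->20, 4->8, 6->8), giving [20, 8, 8].

[20, 8, 8]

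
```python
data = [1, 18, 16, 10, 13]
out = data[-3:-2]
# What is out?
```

data has length 5. The slice data[-3:-2] selects indices [2] (2->16), giving [16].

[16]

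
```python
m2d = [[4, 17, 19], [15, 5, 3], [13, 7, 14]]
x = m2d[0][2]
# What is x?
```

m2d[0] = [4, 17, 19]. Taking column 2 of that row yields 19.

19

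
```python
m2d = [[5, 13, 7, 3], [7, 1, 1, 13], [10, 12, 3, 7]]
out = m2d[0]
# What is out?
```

m2d has 3 rows. Row 0 is [5, 13, 7, 3].

[5, 13, 7, 3]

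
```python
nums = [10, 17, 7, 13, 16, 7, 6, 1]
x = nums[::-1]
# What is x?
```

nums has length 8. The slice nums[::-1] selects indices [7, 6, 5, 4, 3, 2, 1, 0] (7->1, 6->6, 5->7, 4->16, 3->13, 2->7, 1->17, 0->10), giving [1, 6, 7, 16, 13, 7, 17, 10].

[1, 6, 7, 16, 13, 7, 17, 10]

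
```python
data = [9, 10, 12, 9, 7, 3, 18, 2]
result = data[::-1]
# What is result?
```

data has length 8. The slice data[::-1] selects indices [7, 6, 5, 4, 3, 2, 1, 0] (7->2, 6->18, 5->3, 4->7, 3->9, 2->12, 1->10, 0->9), giving [2, 18, 3, 7, 9, 12, 10, 9].

[2, 18, 3, 7, 9, 12, 10, 9]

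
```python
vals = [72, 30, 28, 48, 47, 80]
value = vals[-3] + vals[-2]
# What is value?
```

vals has length 6. Negative index -3 maps to positive index 6 + (-3) = 3. vals[3] = 48.
vals has length 6. Negative index -2 maps to positive index 6 + (-2) = 4. vals[4] = 47.
Sum: 48 + 47 = 95.

95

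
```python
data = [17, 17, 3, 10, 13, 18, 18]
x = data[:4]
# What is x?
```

data has length 7. The slice data[:4] selects indices [0, 1, 2, 3] (0->17, 1->17, 2->3, 3->10), giving [17, 17, 3, 10].

[17, 17, 3, 10]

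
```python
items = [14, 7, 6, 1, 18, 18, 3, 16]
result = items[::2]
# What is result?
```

items has length 8. The slice items[::2] selects indices [0, 2, 4, 6] (0->14, 2->6, 4->18, 6->3), giving [14, 6, 18, 3].

[14, 6, 18, 3]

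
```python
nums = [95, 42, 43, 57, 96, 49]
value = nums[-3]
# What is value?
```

nums has length 6. Negative index -3 maps to positive index 6 + (-3) = 3. nums[3] = 57.

57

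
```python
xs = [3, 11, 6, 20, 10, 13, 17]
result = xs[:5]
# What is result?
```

xs has length 7. The slice xs[:5] selects indices [0, 1, 2, 3, 4] (0->3, 1->11, 2->6, 3->20, 4->10), giving [3, 11, 6, 20, 10].

[3, 11, 6, 20, 10]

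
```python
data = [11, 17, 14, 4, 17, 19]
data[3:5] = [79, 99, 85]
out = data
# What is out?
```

data starts as [11, 17, 14, 4, 17, 19] (length 6). The slice data[3:5] covers indices [3, 4] with values [4, 17]. Replacing that slice with [79, 99, 85] (different length) produces [11, 17, 14, 79, 99, 85, 19].

[11, 17, 14, 79, 99, 85, 19]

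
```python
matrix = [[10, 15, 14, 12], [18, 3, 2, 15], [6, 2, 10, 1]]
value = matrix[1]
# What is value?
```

matrix has 3 rows. Row 1 is [18, 3, 2, 15].

[18, 3, 2, 15]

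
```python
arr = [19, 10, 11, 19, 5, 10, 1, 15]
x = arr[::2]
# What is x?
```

arr has length 8. The slice arr[::2] selects indices [0, 2, 4, 6] (0->19, 2->11, 4->5, 6->1), giving [19, 11, 5, 1].

[19, 11, 5, 1]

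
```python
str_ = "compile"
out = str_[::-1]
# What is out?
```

str_ has length 7. The slice str_[::-1] selects indices [6, 5, 4, 3, 2, 1, 0] (6->'e', 5->'l', 4->'i', 3->'p', 2->'m', 1->'o', 0->'c'), giving 'elipmoc'.

'elipmoc'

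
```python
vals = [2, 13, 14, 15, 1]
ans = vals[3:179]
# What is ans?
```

vals has length 5. The slice vals[3:179] selects indices [3, 4] (3->15, 4->1), giving [15, 1].

[15, 1]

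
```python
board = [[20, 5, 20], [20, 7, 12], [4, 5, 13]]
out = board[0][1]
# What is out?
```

board[0] = [20, 5, 20]. Taking column 1 of that row yields 5.

5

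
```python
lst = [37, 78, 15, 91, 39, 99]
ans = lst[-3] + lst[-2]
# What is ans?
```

lst has length 6. Negative index -3 maps to positive index 6 + (-3) = 3. lst[3] = 91.
lst has length 6. Negative index -2 maps to positive index 6 + (-2) = 4. lst[4] = 39.
Sum: 91 + 39 = 130.

130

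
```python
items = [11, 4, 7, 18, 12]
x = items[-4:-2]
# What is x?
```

items has length 5. The slice items[-4:-2] selects indices [1, 2] (1->4, 2->7), giving [4, 7].

[4, 7]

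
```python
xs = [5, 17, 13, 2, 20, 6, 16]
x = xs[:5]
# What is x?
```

xs has length 7. The slice xs[:5] selects indices [0, 1, 2, 3, 4] (0->5, 1->17, 2->13, 3->2, 4->20), giving [5, 17, 13, 2, 20].

[5, 17, 13, 2, 20]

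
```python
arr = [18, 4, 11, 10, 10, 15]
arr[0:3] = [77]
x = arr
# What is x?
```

arr starts as [18, 4, 11, 10, 10, 15] (length 6). The slice arr[0:3] covers indices [0, 1, 2] with values [18, 4, 11]. Replacing that slice with [77] (different length) produces [77, 10, 10, 15].

[77, 10, 10, 15]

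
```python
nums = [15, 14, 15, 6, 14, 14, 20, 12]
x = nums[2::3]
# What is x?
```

nums has length 8. The slice nums[2::3] selects indices [2, 5] (2->15, 5->14), giving [15, 14].

[15, 14]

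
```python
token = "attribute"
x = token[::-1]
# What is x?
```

token has length 9. The slice token[::-1] selects indices [8, 7, 6, 5, 4, 3, 2, 1, 0] (8->'e', 7->'t', 6->'u', 5->'b', 4->'i', 3->'r', 2->'t', 1->'t', 0->'a'), giving 'etubirtta'.

'etubirtta'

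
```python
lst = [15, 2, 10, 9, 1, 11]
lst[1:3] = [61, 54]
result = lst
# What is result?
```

lst starts as [15, 2, 10, 9, 1, 11] (length 6). The slice lst[1:3] covers indices [1, 2] with values [2, 10]. Replacing that slice with [61, 54] (same length) produces [15, 61, 54, 9, 1, 11].

[15, 61, 54, 9, 1, 11]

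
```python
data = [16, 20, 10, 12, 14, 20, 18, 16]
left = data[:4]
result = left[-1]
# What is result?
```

data has length 8. The slice data[:4] selects indices [0, 1, 2, 3] (0->16, 1->20, 2->10, 3->12), giving [16, 20, 10, 12]. So left = [16, 20, 10, 12]. Then left[-1] = 12.

12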